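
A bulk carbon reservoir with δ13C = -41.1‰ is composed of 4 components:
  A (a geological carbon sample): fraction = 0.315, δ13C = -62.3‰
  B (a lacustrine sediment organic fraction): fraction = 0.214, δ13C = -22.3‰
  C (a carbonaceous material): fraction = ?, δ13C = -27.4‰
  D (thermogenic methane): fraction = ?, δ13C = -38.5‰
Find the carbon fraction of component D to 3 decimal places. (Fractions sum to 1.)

Let f_D and f_C be the unknown fractions; fractions sum to 1 so f_D + f_C = 0.471.
Mass balance: Σ fᵢ·δᵢ = δ_bulk ⇒ f_D·(-38.5) + f_C·(-27.4) = -41.1 − (-24.397) = -16.703
Substitute f_C = 0.471 − f_D:
f_D·(-38.5 − -27.4) = -16.703 − 0.471×(-27.4) = -3.798
f_D = -3.798 / -11.1 = 0.3422

0.342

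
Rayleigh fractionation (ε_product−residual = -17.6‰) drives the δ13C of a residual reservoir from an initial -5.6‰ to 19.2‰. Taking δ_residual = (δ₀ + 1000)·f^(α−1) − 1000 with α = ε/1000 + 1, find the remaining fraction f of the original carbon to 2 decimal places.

α − 1 = ε/1000 = -0.0176
(δ_res + 1000)/(δ₀ + 1000) = (19.2 + 1000)/(-5.6 + 1000) = 1019.2/994.4 = 1.024940
f = 1.024940^(1/-0.0176) = exp(ln(1.024940)/-0.0176) = exp(0.02463/-0.0176)
f = exp(-1.3996) = 0.2467

0.25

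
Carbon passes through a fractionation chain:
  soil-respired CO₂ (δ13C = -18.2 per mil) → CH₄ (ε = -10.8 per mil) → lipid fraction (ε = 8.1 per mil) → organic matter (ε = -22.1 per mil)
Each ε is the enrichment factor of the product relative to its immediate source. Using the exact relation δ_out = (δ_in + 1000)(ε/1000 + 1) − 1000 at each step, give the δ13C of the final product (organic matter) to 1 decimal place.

-42.6 per mil

step 1: δ = (-18.20 + 1000)·(-10.8/1000 + 1) − 1000 = -28.80 per mil
step 2: δ = (-28.80 + 1000)·(8.1/1000 + 1) − 1000 = -20.94 per mil
step 3: δ = (-20.94 + 1000)·(-22.1/1000 + 1) − 1000 = -42.57 per mil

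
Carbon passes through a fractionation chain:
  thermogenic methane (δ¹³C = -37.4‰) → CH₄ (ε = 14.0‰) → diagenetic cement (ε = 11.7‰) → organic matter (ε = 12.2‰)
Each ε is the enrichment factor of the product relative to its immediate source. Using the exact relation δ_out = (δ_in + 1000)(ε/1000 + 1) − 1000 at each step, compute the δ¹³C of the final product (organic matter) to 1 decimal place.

-0.5‰

step 1: δ = (-37.40 + 1000)·(14.0/1000 + 1) − 1000 = -23.92‰
step 2: δ = (-23.92 + 1000)·(11.7/1000 + 1) − 1000 = -12.50‰
step 3: δ = (-12.50 + 1000)·(12.2/1000 + 1) − 1000 = -0.46‰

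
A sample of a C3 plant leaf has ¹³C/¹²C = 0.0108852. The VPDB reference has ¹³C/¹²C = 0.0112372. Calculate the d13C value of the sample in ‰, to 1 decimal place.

-31.3‰

d13C = (R_sample / R_standard − 1) × 1000
R_sample / R_standard = 0.0108852 / 0.0112372 = 0.968675
d13C = (0.968675 − 1) × 1000 = -31.32‰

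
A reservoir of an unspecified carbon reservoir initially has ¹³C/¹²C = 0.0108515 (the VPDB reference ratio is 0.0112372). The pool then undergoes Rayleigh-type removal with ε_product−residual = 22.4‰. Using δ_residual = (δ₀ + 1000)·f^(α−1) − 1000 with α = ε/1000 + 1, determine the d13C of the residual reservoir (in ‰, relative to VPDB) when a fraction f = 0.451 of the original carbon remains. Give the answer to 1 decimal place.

δ₀ = (0.0108515/0.0112372 − 1)×1000 = (0.965677 − 1)×1000 = -34.323‰
α − 1 = ε/1000 = 0.0224
f^(α−1) = 0.451^(0.0224) = 0.982321
δ_res = (-34.323 + 1000) × 0.982321 − 1000 = 948.605 − 1000 = -51.40‰

-51.4‰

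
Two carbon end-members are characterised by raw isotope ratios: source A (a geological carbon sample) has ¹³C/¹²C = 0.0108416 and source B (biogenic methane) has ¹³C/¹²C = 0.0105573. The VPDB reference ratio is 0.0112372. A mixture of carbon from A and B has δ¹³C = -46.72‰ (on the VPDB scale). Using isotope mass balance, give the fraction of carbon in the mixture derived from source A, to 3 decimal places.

δ_A = (0.0108416/0.0112372 − 1)×1000 = (0.964796 − 1)×1000 = -35.204‰
δ_B = (0.0105573/0.0112372 − 1)×1000 = (0.939496 − 1)×1000 = -60.504‰
f_A = (δ_mix − δ_B)/(δ_A − δ_B) = (-46.72 − (-60.504))/(-35.204 − (-60.504))
f_A = 13.784 / 25.300 = 0.5448

0.545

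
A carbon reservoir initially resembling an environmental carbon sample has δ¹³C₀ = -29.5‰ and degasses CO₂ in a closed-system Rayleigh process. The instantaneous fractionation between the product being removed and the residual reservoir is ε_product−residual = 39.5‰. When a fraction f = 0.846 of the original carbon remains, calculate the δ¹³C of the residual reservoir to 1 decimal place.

-35.9‰

Rayleigh residual: δ_res = (δ₀ + 1000)·f^(α−1) − 1000
α = ε/1000 + 1 = 1.03950, so α − 1 = 0.03950
f^(α−1) = 0.846^(0.03950) = 0.993416
δ_res = (-29.5 + 1000) × 0.993416 − 1000 = 964.110 − 1000 = -35.89‰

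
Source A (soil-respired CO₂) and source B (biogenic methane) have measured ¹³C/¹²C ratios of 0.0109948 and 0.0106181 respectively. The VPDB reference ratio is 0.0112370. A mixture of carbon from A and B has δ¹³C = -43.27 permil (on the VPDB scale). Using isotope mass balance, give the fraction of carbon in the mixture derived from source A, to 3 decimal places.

δ_A = (0.0109948/0.0112370 − 1)×1000 = (0.978446 − 1)×1000 = -21.554 permil
δ_B = (0.0106181/0.0112370 − 1)×1000 = (0.944923 − 1)×1000 = -55.077 permil
f_A = (δ_mix − δ_B)/(δ_A − δ_B) = (-43.27 − (-55.077))/(-21.554 − (-55.077))
f_A = 11.807 / 33.523 = 0.3522

0.352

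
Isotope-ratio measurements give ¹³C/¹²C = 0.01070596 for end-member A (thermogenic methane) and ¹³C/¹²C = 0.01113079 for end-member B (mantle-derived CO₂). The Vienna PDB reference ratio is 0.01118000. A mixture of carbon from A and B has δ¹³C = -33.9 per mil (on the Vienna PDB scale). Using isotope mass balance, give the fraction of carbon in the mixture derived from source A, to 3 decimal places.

δ_A = (0.01070596/0.01118000 − 1)×1000 = (0.957599 − 1)×1000 = -42.401 per mil
δ_B = (0.01113079/0.01118000 − 1)×1000 = (0.995598 − 1)×1000 = -4.402 per mil
f_A = (δ_mix − δ_B)/(δ_A − δ_B) = (-33.9 − (-4.402))/(-42.401 − (-4.402))
f_A = -29.498 / -37.999 = 0.7763

0.776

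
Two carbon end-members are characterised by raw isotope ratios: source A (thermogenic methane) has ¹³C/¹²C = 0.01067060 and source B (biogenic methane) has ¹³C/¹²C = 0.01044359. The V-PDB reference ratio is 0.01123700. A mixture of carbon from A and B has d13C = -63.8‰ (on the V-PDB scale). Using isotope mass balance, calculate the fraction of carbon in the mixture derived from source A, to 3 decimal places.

δ_A = (0.01067060/0.01123700 − 1)×1000 = (0.949595 − 1)×1000 = -50.405‰
δ_B = (0.01044359/0.01123700 − 1)×1000 = (0.929393 − 1)×1000 = -70.607‰
f_A = (δ_mix − δ_B)/(δ_A − δ_B) = (-63.8 − (-70.607))/(-50.405 − (-70.607))
f_A = 6.807 / 20.202 = 0.3369

0.337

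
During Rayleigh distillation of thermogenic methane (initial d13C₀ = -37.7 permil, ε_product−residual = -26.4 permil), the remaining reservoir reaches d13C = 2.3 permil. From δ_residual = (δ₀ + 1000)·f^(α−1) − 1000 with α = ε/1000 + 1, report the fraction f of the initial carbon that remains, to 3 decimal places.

α − 1 = ε/1000 = -0.0264
(δ_res + 1000)/(δ₀ + 1000) = (2.3 + 1000)/(-37.7 + 1000) = 1002.3/962.3 = 1.041567
f = 1.041567^(1/-0.0264) = exp(ln(1.041567)/-0.0264) = exp(0.04073/-0.0264)
f = exp(-1.5427) = 0.2138

0.214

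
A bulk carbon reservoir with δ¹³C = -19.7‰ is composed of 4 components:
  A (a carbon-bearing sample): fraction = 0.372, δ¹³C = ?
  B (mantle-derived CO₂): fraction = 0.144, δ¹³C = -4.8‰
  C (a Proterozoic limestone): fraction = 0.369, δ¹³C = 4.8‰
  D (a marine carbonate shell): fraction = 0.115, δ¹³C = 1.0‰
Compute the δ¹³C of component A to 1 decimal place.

-56.2‰

Isotope mass balance: δ_bulk = Σ fᵢ·δᵢ.
-19.7 = 0.372×δ_A + 0.144×(-4.8) + 0.369×(4.8) + 0.115×(1.0)
0.372·δ_A = -19.7 − (1.195) = -20.895
δ_A = -20.895 / 0.372 = -56.17‰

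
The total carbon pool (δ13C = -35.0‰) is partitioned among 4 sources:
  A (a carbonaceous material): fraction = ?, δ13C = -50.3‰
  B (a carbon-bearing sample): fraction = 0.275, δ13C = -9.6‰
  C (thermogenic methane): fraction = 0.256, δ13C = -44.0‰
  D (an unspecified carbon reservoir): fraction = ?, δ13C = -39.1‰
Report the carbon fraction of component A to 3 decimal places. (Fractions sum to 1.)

0.246

Let f_A and f_D be the unknown fractions; fractions sum to 1 so f_A + f_D = 0.469.
Mass balance: Σ fᵢ·δᵢ = δ_bulk ⇒ f_A·(-50.3) + f_D·(-39.1) = -35.0 − (-13.904) = -21.096
Substitute f_D = 0.469 − f_A:
f_A·(-50.3 − -39.1) = -21.096 − 0.469×(-39.1) = -2.758
f_A = -2.758 / -11.2 = 0.2463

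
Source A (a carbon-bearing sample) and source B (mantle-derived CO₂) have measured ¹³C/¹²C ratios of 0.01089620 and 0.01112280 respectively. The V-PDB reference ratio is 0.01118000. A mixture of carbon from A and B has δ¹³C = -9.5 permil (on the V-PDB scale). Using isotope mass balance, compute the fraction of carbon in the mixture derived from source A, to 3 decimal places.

0.216

δ_A = (0.01089620/0.01118000 − 1)×1000 = (0.974615 − 1)×1000 = -25.385 permil
δ_B = (0.01112280/0.01118000 − 1)×1000 = (0.994884 − 1)×1000 = -5.116 permil
f_A = (δ_mix − δ_B)/(δ_A − δ_B) = (-9.5 − (-5.116))/(-25.385 − (-5.116))
f_A = -4.384 / -20.268 = 0.2163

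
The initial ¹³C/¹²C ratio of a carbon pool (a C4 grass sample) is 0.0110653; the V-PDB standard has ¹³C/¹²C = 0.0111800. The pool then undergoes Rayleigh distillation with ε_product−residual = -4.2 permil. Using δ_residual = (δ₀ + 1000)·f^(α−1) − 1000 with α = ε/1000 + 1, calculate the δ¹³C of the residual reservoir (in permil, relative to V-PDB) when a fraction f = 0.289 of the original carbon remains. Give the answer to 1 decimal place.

-5.1 permil

δ₀ = (0.0110653/0.0111800 − 1)×1000 = (0.989741 − 1)×1000 = -10.259 permil
α − 1 = ε/1000 = -0.0042
f^(α−1) = 0.289^(-0.0042) = 1.005227
δ_res = (-10.259 + 1000) × 1.005227 − 1000 = 994.914 − 1000 = -5.09 permil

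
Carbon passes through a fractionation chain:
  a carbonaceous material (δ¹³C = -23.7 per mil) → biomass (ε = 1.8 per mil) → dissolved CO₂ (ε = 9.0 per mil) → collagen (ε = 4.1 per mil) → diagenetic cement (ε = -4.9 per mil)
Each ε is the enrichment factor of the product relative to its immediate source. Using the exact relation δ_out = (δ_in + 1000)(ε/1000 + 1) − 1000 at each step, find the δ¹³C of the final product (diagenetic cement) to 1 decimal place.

-13.9 per mil

step 1: δ = (-23.70 + 1000)·(1.8/1000 + 1) − 1000 = -21.94 per mil
step 2: δ = (-21.94 + 1000)·(9.0/1000 + 1) − 1000 = -13.14 per mil
step 3: δ = (-13.14 + 1000)·(4.1/1000 + 1) − 1000 = -9.09 per mil
step 4: δ = (-9.09 + 1000)·(-4.9/1000 + 1) − 1000 = -13.95 per mil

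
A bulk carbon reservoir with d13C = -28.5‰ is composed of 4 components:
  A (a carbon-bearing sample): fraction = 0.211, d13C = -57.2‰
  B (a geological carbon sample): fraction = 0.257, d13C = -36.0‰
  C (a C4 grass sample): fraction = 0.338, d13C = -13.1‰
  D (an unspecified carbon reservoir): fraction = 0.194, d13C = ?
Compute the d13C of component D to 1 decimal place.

-14.2‰

Isotope mass balance: δ_bulk = Σ fᵢ·δᵢ.
-28.5 = 0.211×(-57.2) + 0.257×(-36.0) + 0.338×(-13.1) + 0.194×δ_D
0.194·δ_D = -28.5 − (-25.749) = -2.751
δ_D = -2.751 / 0.194 = -14.18‰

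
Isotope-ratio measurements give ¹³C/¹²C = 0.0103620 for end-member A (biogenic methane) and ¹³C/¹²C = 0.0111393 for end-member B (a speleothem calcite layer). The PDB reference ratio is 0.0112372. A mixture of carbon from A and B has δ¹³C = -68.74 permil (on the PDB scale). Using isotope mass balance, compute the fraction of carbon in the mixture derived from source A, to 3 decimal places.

δ_A = (0.0103620/0.0112372 − 1)×1000 = (0.922116 − 1)×1000 = -77.884 permil
δ_B = (0.0111393/0.0112372 − 1)×1000 = (0.991288 − 1)×1000 = -8.712 permil
f_A = (δ_mix − δ_B)/(δ_A − δ_B) = (-68.74 − (-8.712))/(-77.884 − (-8.712))
f_A = -60.028 / -69.172 = 0.8678

0.868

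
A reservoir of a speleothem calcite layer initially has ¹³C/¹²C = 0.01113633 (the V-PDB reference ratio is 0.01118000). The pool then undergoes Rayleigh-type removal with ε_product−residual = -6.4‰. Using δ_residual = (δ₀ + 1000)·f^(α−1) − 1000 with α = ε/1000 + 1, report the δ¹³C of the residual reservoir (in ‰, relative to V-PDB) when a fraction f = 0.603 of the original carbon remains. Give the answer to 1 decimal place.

-0.7‰

δ₀ = (0.01113633/0.01118000 − 1)×1000 = (0.996094 − 1)×1000 = -3.906‰
α − 1 = ε/1000 = -0.0064
f^(α−1) = 0.603^(-0.0064) = 1.003243
δ_res = (-3.906 + 1000) × 1.003243 − 1000 = 999.324 − 1000 = -0.68‰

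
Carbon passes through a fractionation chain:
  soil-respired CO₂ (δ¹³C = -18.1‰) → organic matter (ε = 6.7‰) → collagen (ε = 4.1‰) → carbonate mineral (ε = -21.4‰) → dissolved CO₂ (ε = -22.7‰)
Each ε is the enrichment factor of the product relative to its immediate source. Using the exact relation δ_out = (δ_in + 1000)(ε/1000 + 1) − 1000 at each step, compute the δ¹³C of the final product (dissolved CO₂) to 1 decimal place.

-50.8‰

step 1: δ = (-18.10 + 1000)·(6.7/1000 + 1) − 1000 = -11.52‰
step 2: δ = (-11.52 + 1000)·(4.1/1000 + 1) − 1000 = -7.47‰
step 3: δ = (-7.47 + 1000)·(-21.4/1000 + 1) − 1000 = -28.71‰
step 4: δ = (-28.71 + 1000)·(-22.7/1000 + 1) − 1000 = -50.76‰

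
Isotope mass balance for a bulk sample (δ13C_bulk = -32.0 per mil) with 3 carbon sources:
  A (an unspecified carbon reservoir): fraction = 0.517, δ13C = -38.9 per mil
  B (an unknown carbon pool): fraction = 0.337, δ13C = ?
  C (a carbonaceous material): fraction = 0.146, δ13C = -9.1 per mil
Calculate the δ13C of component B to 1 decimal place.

-31.3 per mil

Isotope mass balance: δ_bulk = Σ fᵢ·δᵢ.
-32.0 = 0.517×(-38.9) + 0.337×δ_B + 0.146×(-9.1)
0.337·δ_B = -32.0 − (-21.440) = -10.560
δ_B = -10.560 / 0.337 = -31.34 per mil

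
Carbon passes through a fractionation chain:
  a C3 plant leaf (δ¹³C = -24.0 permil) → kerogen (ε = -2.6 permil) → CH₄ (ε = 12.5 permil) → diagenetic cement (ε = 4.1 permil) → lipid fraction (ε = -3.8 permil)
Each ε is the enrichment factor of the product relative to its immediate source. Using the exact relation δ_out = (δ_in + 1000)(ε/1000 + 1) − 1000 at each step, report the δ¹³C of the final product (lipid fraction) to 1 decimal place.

step 1: δ = (-24.00 + 1000)·(-2.6/1000 + 1) − 1000 = -26.54 permil
step 2: δ = (-26.54 + 1000)·(12.5/1000 + 1) − 1000 = -14.37 permil
step 3: δ = (-14.37 + 1000)·(4.1/1000 + 1) − 1000 = -10.33 permil
step 4: δ = (-10.33 + 1000)·(-3.8/1000 + 1) − 1000 = -14.09 permil

-14.1 permil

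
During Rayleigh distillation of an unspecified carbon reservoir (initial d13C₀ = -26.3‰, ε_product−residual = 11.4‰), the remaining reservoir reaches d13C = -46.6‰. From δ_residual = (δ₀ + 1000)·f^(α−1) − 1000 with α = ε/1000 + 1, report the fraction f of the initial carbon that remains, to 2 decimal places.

α − 1 = ε/1000 = 0.0114
(δ_res + 1000)/(δ₀ + 1000) = (-46.6 + 1000)/(-26.3 + 1000) = 953.4/973.7 = 0.979152
f = 0.979152^(1/0.0114) = exp(ln(0.979152)/0.0114) = exp(-0.02107/0.0114)
f = exp(-1.8481) = 0.1575

0.16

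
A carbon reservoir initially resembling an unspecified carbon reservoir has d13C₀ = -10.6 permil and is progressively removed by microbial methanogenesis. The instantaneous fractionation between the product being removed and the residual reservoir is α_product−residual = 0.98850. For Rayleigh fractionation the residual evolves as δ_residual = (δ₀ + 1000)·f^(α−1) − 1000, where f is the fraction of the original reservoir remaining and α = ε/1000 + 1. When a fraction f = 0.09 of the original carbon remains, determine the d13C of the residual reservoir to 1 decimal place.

17.2 permil

Rayleigh residual: δ_res = (δ₀ + 1000)·f^(α−1) − 1000
α − 1 = -0.01150
f^(α−1) = 0.09^(-0.01150) = 1.028078
δ_res = (-10.6 + 1000) × 1.028078 − 1000 = 1017.181 − 1000 = 17.18 permil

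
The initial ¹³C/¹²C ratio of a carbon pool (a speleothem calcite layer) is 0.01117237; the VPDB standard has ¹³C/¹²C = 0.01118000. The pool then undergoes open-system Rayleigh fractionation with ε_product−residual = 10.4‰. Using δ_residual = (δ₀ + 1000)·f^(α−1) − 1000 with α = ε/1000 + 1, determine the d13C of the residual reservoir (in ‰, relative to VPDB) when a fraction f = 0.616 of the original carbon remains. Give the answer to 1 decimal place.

δ₀ = (0.01117237/0.01118000 − 1)×1000 = (0.999318 − 1)×1000 = -0.682‰
α − 1 = ε/1000 = 0.0104
f^(α−1) = 0.616^(0.0104) = 0.994974
δ_res = (-0.682 + 1000) × 0.994974 − 1000 = 994.295 − 1000 = -5.71‰

-5.7‰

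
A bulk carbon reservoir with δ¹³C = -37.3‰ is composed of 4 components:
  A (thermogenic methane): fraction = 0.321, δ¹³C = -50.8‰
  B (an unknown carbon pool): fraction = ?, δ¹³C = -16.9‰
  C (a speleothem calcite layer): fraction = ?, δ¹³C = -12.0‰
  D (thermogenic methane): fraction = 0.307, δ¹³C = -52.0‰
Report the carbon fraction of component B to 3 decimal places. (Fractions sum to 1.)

0.115

Let f_B and f_C be the unknown fractions; fractions sum to 1 so f_B + f_C = 0.372.
Mass balance: Σ fᵢ·δᵢ = δ_bulk ⇒ f_B·(-16.9) + f_C·(-12.0) = -37.3 − (-32.271) = -5.029
Substitute f_C = 0.372 − f_B:
f_B·(-16.9 − -12.0) = -5.029 − 0.372×(-12.0) = -0.565
f_B = -0.565 / -4.9 = 0.1153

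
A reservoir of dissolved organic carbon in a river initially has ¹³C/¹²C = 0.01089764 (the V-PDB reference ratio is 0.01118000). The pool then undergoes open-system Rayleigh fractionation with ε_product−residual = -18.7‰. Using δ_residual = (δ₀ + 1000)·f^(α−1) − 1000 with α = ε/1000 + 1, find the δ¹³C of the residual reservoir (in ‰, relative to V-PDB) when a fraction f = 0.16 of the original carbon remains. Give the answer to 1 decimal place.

δ₀ = (0.01089764/0.01118000 − 1)×1000 = (0.974744 − 1)×1000 = -25.256‰
α − 1 = ε/1000 = -0.0187
f^(α−1) = 0.16^(-0.0187) = 1.034863
δ_res = (-25.256 + 1000) × 1.034863 − 1000 = 1008.727 − 1000 = 8.73‰

8.7‰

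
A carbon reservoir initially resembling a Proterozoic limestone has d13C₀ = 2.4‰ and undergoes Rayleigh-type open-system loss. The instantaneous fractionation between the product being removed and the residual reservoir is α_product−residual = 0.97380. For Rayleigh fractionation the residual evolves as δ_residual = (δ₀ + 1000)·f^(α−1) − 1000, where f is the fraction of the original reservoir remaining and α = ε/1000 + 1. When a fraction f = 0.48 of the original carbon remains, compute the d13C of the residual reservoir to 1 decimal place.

21.9‰

Rayleigh residual: δ_res = (δ₀ + 1000)·f^(α−1) − 1000
α − 1 = -0.02620
f^(α−1) = 0.48^(-0.02620) = 1.019416
δ_res = (2.4 + 1000) × 1.019416 − 1000 = 1021.863 − 1000 = 21.86‰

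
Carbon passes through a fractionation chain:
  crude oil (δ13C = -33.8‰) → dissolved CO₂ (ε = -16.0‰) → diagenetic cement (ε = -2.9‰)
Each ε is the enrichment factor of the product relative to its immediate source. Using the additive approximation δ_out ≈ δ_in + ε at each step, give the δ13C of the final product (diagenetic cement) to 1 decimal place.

-52.7‰

step 1: δ ≈ -33.8 + (-16.0) = -49.8‰
step 2: δ ≈ -49.8 + (-2.9) = -52.7‰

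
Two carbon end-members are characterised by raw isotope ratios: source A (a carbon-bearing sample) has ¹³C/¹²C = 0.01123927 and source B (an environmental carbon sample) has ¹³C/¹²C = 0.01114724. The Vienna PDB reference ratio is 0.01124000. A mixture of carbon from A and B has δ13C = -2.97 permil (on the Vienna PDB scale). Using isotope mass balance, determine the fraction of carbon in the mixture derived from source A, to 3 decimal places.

0.645

δ_A = (0.01123927/0.01124000 − 1)×1000 = (0.999935 − 1)×1000 = -0.065 permil
δ_B = (0.01114724/0.01124000 − 1)×1000 = (0.991747 − 1)×1000 = -8.253 permil
f_A = (δ_mix − δ_B)/(δ_A − δ_B) = (-2.97 − (-8.253))/(-0.065 − (-8.253))
f_A = 5.283 / 8.188 = 0.6452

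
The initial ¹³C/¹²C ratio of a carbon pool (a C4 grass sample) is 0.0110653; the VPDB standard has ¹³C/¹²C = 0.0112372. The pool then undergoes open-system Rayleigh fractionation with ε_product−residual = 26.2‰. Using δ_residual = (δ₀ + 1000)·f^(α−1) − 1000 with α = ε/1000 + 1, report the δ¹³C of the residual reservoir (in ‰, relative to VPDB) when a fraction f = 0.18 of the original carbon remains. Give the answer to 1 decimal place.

-58.6‰

δ₀ = (0.0110653/0.0112372 − 1)×1000 = (0.984703 − 1)×1000 = -15.297‰
α − 1 = ε/1000 = 0.0262
f^(α−1) = 0.18^(0.0262) = 0.956067
δ_res = (-15.297 + 1000) × 0.956067 − 1000 = 941.441 − 1000 = -58.56‰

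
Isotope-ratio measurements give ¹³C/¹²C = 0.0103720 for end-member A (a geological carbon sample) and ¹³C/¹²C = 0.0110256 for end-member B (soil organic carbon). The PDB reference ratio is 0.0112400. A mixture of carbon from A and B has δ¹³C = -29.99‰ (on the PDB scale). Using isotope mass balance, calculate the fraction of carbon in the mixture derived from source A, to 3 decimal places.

δ_A = (0.0103720/0.0112400 − 1)×1000 = (0.922776 − 1)×1000 = -77.224‰
δ_B = (0.0110256/0.0112400 − 1)×1000 = (0.980925 − 1)×1000 = -19.075‰
f_A = (δ_mix − δ_B)/(δ_A − δ_B) = (-29.99 − (-19.075))/(-77.224 − (-19.075))
f_A = -10.915 / -58.149 = 0.1877

0.188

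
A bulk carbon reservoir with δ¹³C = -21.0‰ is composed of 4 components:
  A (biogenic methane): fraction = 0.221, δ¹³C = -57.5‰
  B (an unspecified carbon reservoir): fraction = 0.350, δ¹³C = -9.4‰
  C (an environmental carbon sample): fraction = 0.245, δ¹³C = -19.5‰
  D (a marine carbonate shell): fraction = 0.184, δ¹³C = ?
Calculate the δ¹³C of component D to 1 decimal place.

-1.2‰

Isotope mass balance: δ_bulk = Σ fᵢ·δᵢ.
-21.0 = 0.221×(-57.5) + 0.350×(-9.4) + 0.245×(-19.5) + 0.184×δ_D
0.184·δ_D = -21.0 − (-20.775) = -0.225
δ_D = -0.225 / 0.184 = -1.22‰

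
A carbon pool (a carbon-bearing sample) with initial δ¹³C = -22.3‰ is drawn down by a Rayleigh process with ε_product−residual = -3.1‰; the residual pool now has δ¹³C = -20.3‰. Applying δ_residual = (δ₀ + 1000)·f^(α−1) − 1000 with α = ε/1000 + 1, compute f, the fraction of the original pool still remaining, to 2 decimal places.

0.52

α − 1 = ε/1000 = -0.0031
(δ_res + 1000)/(δ₀ + 1000) = (-20.3 + 1000)/(-22.3 + 1000) = 979.7/977.7 = 1.002046
f = 1.002046^(1/-0.0031) = exp(ln(1.002046)/-0.0031) = exp(0.00204/-0.0031)
f = exp(-0.6592) = 0.5173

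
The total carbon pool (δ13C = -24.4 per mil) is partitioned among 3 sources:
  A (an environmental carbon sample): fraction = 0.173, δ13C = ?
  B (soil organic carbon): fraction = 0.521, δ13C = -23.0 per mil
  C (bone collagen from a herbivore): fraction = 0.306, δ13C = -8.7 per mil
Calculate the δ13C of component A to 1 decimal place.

-56.4 per mil

Isotope mass balance: δ_bulk = Σ fᵢ·δᵢ.
-24.4 = 0.173×δ_A + 0.521×(-23.0) + 0.306×(-8.7)
0.173·δ_A = -24.4 − (-14.645) = -9.755
δ_A = -9.755 / 0.173 = -56.39 per mil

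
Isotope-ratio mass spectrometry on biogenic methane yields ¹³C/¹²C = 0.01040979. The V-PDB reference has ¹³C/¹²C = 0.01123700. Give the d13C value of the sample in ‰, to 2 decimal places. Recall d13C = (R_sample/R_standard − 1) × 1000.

d13C = (R_sample / R_standard − 1) × 1000
R_sample / R_standard = 0.01040979 / 0.01123700 = 0.926385
d13C = (0.926385 − 1) × 1000 = -73.615‰

-73.61‰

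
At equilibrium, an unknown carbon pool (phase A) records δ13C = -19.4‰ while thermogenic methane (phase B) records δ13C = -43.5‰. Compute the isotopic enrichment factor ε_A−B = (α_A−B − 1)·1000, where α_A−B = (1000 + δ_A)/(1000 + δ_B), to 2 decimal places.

α_A−B = (1000 + -19.4) / (1000 + -43.5) = 980.6 / 956.5 = 1.025196
ε_A−B = (1.025196 − 1) × 1000 = 25.196‰
(The approximation ε ≈ δ_A − δ_B would give 24.1‰.)

25.20‰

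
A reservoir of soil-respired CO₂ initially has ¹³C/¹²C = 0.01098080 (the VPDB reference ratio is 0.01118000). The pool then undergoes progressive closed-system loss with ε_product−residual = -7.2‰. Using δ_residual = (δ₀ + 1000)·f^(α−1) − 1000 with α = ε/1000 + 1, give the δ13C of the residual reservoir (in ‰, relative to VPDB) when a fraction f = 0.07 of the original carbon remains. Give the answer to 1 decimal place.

1.2‰

δ₀ = (0.01098080/0.01118000 − 1)×1000 = (0.982182 − 1)×1000 = -17.818‰
α − 1 = ε/1000 = -0.0072
f^(α−1) = 0.07^(-0.0072) = 1.019331
δ_res = (-17.818 + 1000) × 1.019331 − 1000 = 1001.169 − 1000 = 1.17‰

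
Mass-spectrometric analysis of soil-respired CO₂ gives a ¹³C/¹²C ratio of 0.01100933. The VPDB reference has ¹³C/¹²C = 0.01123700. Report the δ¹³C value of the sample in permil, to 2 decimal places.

-20.26 permil

δ¹³C = (R_sample / R_standard − 1) × 1000
R_sample / R_standard = 0.01100933 / 0.01123700 = 0.979739
δ¹³C = (0.979739 − 1) × 1000 = -20.261 permil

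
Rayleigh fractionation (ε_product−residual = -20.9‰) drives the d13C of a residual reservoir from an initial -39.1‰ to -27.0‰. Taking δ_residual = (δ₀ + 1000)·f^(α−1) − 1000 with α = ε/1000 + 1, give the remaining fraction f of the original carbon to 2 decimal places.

α − 1 = ε/1000 = -0.0209
(δ_res + 1000)/(δ₀ + 1000) = (-27.0 + 1000)/(-39.1 + 1000) = 973.0/960.9 = 1.012592
f = 1.012592^(1/-0.0209) = exp(ln(1.012592)/-0.0209) = exp(0.01251/-0.0209)
f = exp(-0.5987) = 0.5495

0.55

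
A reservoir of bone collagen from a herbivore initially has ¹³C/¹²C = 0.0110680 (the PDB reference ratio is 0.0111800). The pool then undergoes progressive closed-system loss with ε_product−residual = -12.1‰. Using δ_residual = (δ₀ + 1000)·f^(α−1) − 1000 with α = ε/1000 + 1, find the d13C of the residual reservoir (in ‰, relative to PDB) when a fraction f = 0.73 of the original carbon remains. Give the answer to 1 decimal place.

δ₀ = (0.0110680/0.0111800 − 1)×1000 = (0.989982 − 1)×1000 = -10.018‰
α − 1 = ε/1000 = -0.0121
f^(α−1) = 0.73^(-0.0121) = 1.003815
δ_res = (-10.018 + 1000) × 1.003815 − 1000 = 993.759 − 1000 = -6.24‰

-6.2‰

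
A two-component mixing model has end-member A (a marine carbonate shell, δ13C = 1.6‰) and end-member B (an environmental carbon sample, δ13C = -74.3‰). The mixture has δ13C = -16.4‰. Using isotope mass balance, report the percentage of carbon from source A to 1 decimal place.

76.3%

δ_mix = f_A·δ_A + (1 − f_A)·δ_B  ⇒  f_A = (δ_mix − δ_B)/(δ_A − δ_B)
f_A = (-16.4 − (-74.3)) / (1.6 − (-74.3))
f_A = 57.9 / 75.9 = 0.7628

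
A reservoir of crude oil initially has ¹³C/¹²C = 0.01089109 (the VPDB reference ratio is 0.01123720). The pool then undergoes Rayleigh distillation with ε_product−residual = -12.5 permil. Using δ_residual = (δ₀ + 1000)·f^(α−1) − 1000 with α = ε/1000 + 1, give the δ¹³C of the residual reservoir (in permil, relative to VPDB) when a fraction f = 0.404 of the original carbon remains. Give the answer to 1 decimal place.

-19.8 permil

δ₀ = (0.01089109/0.01123720 − 1)×1000 = (0.969200 − 1)×1000 = -30.800 permil
α − 1 = ε/1000 = -0.0125
f^(α−1) = 0.404^(-0.0125) = 1.011394
δ_res = (-30.800 + 1000) × 1.011394 − 1000 = 980.242 − 1000 = -19.76 permil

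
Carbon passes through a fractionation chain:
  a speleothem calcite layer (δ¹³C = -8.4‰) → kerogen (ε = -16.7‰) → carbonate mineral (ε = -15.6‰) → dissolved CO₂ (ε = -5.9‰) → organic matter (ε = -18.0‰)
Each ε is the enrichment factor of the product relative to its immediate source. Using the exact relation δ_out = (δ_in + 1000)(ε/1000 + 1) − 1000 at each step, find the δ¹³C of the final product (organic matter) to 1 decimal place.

-63.0‰

step 1: δ = (-8.40 + 1000)·(-16.7/1000 + 1) − 1000 = -24.96‰
step 2: δ = (-24.96 + 1000)·(-15.6/1000 + 1) − 1000 = -40.17‰
step 3: δ = (-40.17 + 1000)·(-5.9/1000 + 1) − 1000 = -45.83‰
step 4: δ = (-45.83 + 1000)·(-18.0/1000 + 1) − 1000 = -63.01‰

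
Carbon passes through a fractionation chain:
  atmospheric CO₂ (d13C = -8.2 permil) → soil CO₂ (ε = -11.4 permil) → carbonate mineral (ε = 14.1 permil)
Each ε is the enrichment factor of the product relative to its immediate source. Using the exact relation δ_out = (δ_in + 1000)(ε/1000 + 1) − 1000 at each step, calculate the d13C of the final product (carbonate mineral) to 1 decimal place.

step 1: δ = (-8.20 + 1000)·(-11.4/1000 + 1) − 1000 = -19.51 permil
step 2: δ = (-19.51 + 1000)·(14.1/1000 + 1) − 1000 = -5.68 permil

-5.7 permil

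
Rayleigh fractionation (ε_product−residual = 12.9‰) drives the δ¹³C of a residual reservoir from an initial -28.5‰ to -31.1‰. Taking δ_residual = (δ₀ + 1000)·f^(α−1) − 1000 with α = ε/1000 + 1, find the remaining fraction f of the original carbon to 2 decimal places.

0.81

α − 1 = ε/1000 = 0.0129
(δ_res + 1000)/(δ₀ + 1000) = (-31.1 + 1000)/(-28.5 + 1000) = 968.9/971.5 = 0.997324
f = 0.997324^(1/0.0129) = exp(ln(0.997324)/0.0129) = exp(-0.00268/0.0129)
f = exp(-0.2077) = 0.8124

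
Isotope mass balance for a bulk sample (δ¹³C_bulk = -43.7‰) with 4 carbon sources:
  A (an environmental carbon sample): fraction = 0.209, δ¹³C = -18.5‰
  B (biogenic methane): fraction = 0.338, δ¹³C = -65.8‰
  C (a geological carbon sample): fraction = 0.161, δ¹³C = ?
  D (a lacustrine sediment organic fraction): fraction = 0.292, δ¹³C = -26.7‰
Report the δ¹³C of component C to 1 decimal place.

Isotope mass balance: δ_bulk = Σ fᵢ·δᵢ.
-43.7 = 0.209×(-18.5) + 0.338×(-65.8) + 0.161×δ_C + 0.292×(-26.7)
0.161·δ_C = -43.7 − (-33.903) = -9.797
δ_C = -9.797 / 0.161 = -60.85‰

-60.8‰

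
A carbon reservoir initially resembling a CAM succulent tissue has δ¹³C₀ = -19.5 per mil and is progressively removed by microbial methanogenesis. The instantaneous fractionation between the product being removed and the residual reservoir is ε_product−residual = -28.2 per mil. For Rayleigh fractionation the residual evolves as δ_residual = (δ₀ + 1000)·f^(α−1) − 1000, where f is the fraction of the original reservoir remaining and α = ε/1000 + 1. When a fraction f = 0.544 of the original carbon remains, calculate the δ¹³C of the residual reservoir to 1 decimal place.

Rayleigh residual: δ_res = (δ₀ + 1000)·f^(α−1) − 1000
α = ε/1000 + 1 = 0.97180, so α − 1 = -0.02820
f^(α−1) = 0.544^(-0.02820) = 1.017317
δ_res = (-19.5 + 1000) × 1.017317 − 1000 = 997.479 − 1000 = -2.52 per mil

-2.5 per mil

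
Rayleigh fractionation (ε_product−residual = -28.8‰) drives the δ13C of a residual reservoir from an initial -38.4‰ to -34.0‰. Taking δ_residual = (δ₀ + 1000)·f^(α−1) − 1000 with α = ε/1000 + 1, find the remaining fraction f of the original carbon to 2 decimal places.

0.85

α − 1 = ε/1000 = -0.0288
(δ_res + 1000)/(δ₀ + 1000) = (-34.0 + 1000)/(-38.4 + 1000) = 966.0/961.6 = 1.004576
f = 1.004576^(1/-0.0288) = exp(ln(1.004576)/-0.0288) = exp(0.00457/-0.0288)
f = exp(-0.1585) = 0.8534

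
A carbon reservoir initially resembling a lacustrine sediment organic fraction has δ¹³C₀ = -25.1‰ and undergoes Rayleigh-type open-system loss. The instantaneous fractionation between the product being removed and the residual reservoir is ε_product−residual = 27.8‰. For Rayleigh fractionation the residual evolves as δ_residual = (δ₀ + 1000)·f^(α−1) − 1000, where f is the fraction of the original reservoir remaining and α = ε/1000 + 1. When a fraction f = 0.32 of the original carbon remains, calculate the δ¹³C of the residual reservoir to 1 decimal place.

Rayleigh residual: δ_res = (δ₀ + 1000)·f^(α−1) − 1000
α = ε/1000 + 1 = 1.02780, so α − 1 = 0.02780
f^(α−1) = 0.32^(0.02780) = 0.968820
δ_res = (-25.1 + 1000) × 0.968820 − 1000 = 944.503 − 1000 = -55.50‰

-55.5‰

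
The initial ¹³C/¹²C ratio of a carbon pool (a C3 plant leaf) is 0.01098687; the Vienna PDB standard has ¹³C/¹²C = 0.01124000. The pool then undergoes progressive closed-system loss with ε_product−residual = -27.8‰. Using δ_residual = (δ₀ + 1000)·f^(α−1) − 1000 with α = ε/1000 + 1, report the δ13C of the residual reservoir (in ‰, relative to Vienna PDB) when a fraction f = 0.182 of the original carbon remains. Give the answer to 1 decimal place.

δ₀ = (0.01098687/0.01124000 − 1)×1000 = (0.977480 − 1)×1000 = -22.520‰
α − 1 = ε/1000 = -0.0278
f^(α−1) = 0.182^(-0.0278) = 1.048504
δ_res = (-22.520 + 1000) × 1.048504 − 1000 = 1024.891 − 1000 = 24.89‰

24.9‰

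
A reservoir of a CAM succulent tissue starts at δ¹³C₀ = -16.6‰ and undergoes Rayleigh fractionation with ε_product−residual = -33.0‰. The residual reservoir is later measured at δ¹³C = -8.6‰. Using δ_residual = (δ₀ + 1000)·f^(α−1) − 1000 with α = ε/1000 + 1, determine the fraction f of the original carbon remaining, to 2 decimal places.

α − 1 = ε/1000 = -0.0330
(δ_res + 1000)/(δ₀ + 1000) = (-8.6 + 1000)/(-16.6 + 1000) = 991.4/983.4 = 1.008135
f = 1.008135^(1/-0.0330) = exp(ln(1.008135)/-0.0330) = exp(0.00810/-0.0330)
f = exp(-0.2455) = 0.7823

0.78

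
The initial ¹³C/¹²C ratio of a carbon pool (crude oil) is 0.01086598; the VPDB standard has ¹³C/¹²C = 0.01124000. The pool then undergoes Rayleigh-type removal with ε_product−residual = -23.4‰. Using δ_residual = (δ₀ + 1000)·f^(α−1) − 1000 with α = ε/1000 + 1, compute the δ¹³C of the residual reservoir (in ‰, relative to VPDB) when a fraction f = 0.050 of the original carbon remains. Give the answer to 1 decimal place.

δ₀ = (0.01086598/0.01124000 − 1)×1000 = (0.966724 − 1)×1000 = -33.276‰
α − 1 = ε/1000 = -0.0234
f^(α−1) = 0.050^(-0.0234) = 1.072616
δ_res = (-33.276 + 1000) × 1.072616 − 1000 = 1036.923 − 1000 = 36.92‰

36.9‰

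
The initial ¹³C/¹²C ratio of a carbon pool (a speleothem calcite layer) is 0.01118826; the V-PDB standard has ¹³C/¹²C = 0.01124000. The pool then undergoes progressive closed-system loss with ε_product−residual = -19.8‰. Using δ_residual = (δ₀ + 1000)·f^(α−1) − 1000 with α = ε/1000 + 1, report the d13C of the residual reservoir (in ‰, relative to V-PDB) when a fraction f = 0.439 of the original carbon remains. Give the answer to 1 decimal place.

δ₀ = (0.01118826/0.01124000 − 1)×1000 = (0.995397 − 1)×1000 = -4.603‰
α − 1 = ε/1000 = -0.0198
f^(α−1) = 0.439^(-0.0198) = 1.016434
δ_res = (-4.603 + 1000) × 1.016434 − 1000 = 1011.755 − 1000 = 11.76‰

11.8‰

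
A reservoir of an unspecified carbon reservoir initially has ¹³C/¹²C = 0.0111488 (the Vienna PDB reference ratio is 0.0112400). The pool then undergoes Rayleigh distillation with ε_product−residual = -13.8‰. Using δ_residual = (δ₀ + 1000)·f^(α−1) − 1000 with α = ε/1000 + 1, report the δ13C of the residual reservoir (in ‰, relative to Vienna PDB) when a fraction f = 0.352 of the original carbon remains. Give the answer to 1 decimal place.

6.3‰

δ₀ = (0.0111488/0.0112400 − 1)×1000 = (0.991886 − 1)×1000 = -8.114‰
α − 1 = ε/1000 = -0.0138
f^(α−1) = 0.352^(-0.0138) = 1.014513
δ_res = (-8.114 + 1000) × 1.014513 − 1000 = 1006.282 − 1000 = 6.28‰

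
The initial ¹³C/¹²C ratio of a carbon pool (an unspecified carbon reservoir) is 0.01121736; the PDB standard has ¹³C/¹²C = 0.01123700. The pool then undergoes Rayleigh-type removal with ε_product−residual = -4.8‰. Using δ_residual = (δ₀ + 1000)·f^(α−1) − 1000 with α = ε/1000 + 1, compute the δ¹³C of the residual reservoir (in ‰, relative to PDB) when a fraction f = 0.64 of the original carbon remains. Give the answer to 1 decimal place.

0.4‰

δ₀ = (0.01121736/0.01123700 − 1)×1000 = (0.998252 − 1)×1000 = -1.748‰
α − 1 = ε/1000 = -0.0048
f^(α−1) = 0.64^(-0.0048) = 1.002144
δ_res = (-1.748 + 1000) × 1.002144 − 1000 = 1000.393 − 1000 = 0.39‰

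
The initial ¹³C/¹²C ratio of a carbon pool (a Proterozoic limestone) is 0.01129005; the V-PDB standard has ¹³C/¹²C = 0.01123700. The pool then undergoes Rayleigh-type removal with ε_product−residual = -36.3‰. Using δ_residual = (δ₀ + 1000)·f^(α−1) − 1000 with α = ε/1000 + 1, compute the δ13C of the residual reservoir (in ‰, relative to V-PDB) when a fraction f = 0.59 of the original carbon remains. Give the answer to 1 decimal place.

δ₀ = (0.01129005/0.01123700 − 1)×1000 = (1.004721 − 1)×1000 = 4.721‰
α − 1 = ε/1000 = -0.0363
f^(α−1) = 0.59^(-0.0363) = 1.019338
δ_res = (4.721 + 1000) × 1.019338 − 1000 = 1024.150 − 1000 = 24.15‰

24.1‰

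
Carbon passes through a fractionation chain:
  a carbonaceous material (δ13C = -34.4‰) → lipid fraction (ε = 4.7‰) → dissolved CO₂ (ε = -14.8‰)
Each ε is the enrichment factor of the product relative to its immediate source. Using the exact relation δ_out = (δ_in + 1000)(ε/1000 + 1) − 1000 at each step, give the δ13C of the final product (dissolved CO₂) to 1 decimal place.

-44.2‰

step 1: δ = (-34.40 + 1000)·(4.7/1000 + 1) − 1000 = -29.86‰
step 2: δ = (-29.86 + 1000)·(-14.8/1000 + 1) − 1000 = -44.22‰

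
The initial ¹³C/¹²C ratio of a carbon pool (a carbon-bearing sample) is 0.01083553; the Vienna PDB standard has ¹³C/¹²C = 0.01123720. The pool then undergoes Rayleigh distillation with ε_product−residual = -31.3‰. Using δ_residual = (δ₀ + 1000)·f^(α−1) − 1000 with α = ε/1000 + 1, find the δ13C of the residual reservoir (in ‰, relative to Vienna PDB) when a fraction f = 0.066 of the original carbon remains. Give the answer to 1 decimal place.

49.9‰

δ₀ = (0.01083553/0.01123720 − 1)×1000 = (0.964255 − 1)×1000 = -35.745‰
α − 1 = ε/1000 = -0.0313
f^(α−1) = 0.066^(-0.0313) = 1.088800
δ_res = (-35.745 + 1000) × 1.088800 − 1000 = 1049.882 − 1000 = 49.88‰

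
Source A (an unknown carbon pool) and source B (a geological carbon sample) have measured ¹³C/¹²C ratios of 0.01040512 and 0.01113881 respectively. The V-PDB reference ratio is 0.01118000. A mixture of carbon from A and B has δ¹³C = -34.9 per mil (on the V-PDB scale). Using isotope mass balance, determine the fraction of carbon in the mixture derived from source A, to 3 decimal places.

0.476

δ_A = (0.01040512/0.01118000 − 1)×1000 = (0.930691 − 1)×1000 = -69.309 per mil
δ_B = (0.01113881/0.01118000 − 1)×1000 = (0.996316 − 1)×1000 = -3.684 per mil
f_A = (δ_mix − δ_B)/(δ_A − δ_B) = (-34.9 − (-3.684))/(-69.309 − (-3.684))
f_A = -31.216 / -65.625 = 0.4757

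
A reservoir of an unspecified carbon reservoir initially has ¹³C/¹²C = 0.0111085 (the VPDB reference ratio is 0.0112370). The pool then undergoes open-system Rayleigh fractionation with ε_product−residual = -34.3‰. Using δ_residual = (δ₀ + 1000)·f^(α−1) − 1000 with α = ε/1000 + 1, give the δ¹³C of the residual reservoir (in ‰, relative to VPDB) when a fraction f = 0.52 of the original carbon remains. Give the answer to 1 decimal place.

11.0‰

δ₀ = (0.0111085/0.0112370 − 1)×1000 = (0.988565 − 1)×1000 = -11.435‰
α − 1 = ε/1000 = -0.0343
f^(α−1) = 0.52^(-0.0343) = 1.022683
δ_res = (-11.435 + 1000) × 1.022683 − 1000 = 1010.988 − 1000 = 10.99‰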